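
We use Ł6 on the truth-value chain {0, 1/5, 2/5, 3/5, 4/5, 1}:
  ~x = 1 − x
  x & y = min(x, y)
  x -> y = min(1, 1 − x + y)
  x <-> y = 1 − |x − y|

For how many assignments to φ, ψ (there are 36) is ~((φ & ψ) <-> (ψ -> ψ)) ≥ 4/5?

20

value 1: 11 assignments (counts)
value 4/5: 9 assignments (counts)
value 3/5: 7 assignments
value 2/5: 5 assignments
value 1/5: 3 assignments
value 0: 1 assignment
So 20 of the 36 assignments meet the threshold.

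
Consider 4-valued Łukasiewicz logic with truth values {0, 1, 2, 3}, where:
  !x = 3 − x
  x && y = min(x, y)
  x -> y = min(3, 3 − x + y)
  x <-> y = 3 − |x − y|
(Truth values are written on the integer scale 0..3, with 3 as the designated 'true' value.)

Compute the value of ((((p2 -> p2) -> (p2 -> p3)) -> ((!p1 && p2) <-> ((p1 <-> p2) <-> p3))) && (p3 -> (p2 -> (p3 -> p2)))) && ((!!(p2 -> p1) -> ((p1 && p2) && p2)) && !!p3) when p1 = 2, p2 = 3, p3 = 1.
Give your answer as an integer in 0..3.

p2 -> p2 = 3 -> 3 = 3
p2 -> p3 = 3 -> 1 = 1
(p2 -> p2) -> (p2 -> p3) = 3 -> 1 = 1
!p1 = !2 = 1
!p1 && p2 = 1 && 3 = 1
p1 <-> p2 = 2 <-> 3 = 2
(p1 <-> p2) <-> p3 = 2 <-> 1 = 2
(!p1 && p2) <-> ((p1 <-> p2) <-> p3) = 1 <-> 2 = 2
((p2 -> p2) -> (p2 -> p3)) -> ((!p1 && p2) <-> ((p1 <-> p2) <-> p3)) = 1 -> 2 = 3
p3 -> p2 = 1 -> 3 = 3
p2 -> (p3 -> p2) = 3 -> 3 = 3
p3 -> (p2 -> (p3 -> p2)) = 1 -> 3 = 3
(((p2 -> p2) -> (p2 -> p3)) -> ((!p1 && p2) <-> ((p1 <-> p2) <-> p3))) && (p3 -> (p2 -> (p3 -> p2))) = 3 && 3 = 3
p2 -> p1 = 3 -> 2 = 2
!(p2 -> p1) = !2 = 1
!!(p2 -> p1) = !1 = 2
p1 && p2 = 2 && 3 = 2
(p1 && p2) && p2 = 2 && 3 = 2
!!(p2 -> p1) -> ((p1 && p2) && p2) = 2 -> 2 = 3
!p3 = !1 = 2
!!p3 = !2 = 1
(!!(p2 -> p1) -> ((p1 && p2) && p2)) && !!p3 = 3 && 1 = 1
((((p2 -> p2) -> (p2 -> p3)) -> ((!p1 && p2) <-> ((p1 <-> p2) <-> p3))) && (p3 -> (p2 -> (p3 -> p2)))) && ((!!(p2 -> p1) -> ((p1 && p2) && p2)) && !!p3) = 3 && 1 = 1

1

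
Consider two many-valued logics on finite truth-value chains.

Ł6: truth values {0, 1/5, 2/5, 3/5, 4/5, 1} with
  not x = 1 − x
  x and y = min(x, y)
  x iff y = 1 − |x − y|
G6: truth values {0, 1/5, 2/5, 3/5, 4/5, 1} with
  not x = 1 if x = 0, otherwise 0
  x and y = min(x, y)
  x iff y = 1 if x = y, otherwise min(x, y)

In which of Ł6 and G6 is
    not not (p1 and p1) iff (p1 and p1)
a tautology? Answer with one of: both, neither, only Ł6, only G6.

In Ł6: every assignment gives 1 — tautology.
In G6: at p1 = 1/5 the value is 1/5 — not a tautology.

only Ł6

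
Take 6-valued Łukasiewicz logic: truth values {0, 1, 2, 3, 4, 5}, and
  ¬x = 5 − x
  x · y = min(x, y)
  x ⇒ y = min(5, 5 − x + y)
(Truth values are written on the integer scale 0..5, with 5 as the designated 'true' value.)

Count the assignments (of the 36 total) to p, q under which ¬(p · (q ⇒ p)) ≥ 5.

value 5: 6 assignments (counts)
value 4: 6 assignments
value 3: 6 assignments
value 2: 6 assignments
value 1: 6 assignments
value 0: 6 assignments
So 6 of the 36 assignments meet the threshold.

6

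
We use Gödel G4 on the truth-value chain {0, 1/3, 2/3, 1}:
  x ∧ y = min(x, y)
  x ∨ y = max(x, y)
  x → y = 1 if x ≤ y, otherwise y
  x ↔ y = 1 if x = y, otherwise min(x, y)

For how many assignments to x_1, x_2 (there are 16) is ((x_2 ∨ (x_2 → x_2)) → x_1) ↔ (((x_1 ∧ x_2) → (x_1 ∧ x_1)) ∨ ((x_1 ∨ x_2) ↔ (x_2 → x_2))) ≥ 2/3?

x_1 = 0, x_2 = 0 ↦ 0  <
x_1 = 0, x_2 = 1/3 ↦ 0  <
x_1 = 0, x_2 = 2/3 ↦ 0  <
x_1 = 0, x_2 = 1 ↦ 0  <
x_1 = 1/3, x_2 = 0 ↦ 1/3  <
x_1 = 1/3, x_2 = 1/3 ↦ 1/3  <
x_1 = 1/3, x_2 = 2/3 ↦ 1/3  <
x_1 = 1/3, x_2 = 1 ↦ 1/3  <
x_1 = 2/3, x_2 = 0 ↦ 2/3  ≥
x_1 = 2/3, x_2 = 1/3 ↦ 2/3  ≥
x_1 = 2/3, x_2 = 2/3 ↦ 2/3  ≥
x_1 = 2/3, x_2 = 1 ↦ 2/3  ≥
x_1 = 1, x_2 = 0 ↦ 1  ≥
x_1 = 1, x_2 = 1/3 ↦ 1  ≥
x_1 = 1, x_2 = 2/3 ↦ 1  ≥
x_1 = 1, x_2 = 1 ↦ 1  ≥
So 8 of the 16 assignments meet the threshold.

8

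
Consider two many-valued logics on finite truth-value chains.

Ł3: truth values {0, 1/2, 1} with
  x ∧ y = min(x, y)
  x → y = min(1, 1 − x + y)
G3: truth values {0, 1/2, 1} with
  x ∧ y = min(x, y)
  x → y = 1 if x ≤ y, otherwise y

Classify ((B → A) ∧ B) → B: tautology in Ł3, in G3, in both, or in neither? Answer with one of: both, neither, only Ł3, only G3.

In Ł3: every assignment gives 1 — tautology.
In G3: every assignment gives 1 — tautology.

both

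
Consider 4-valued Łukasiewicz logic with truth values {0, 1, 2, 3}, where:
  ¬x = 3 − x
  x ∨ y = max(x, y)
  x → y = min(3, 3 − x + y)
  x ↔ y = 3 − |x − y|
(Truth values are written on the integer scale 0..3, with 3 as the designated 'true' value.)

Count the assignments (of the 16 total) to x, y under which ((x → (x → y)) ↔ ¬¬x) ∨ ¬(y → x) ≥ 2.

x = 0, y = 0 ↦ 0  <
x = 0, y = 1 ↦ 1  <
x = 0, y = 2 ↦ 2  ≥
x = 0, y = 3 ↦ 3  ≥
x = 1, y = 0 ↦ 1  <
x = 1, y = 1 ↦ 1  <
x = 1, y = 2 ↦ 1  <
x = 1, y = 3 ↦ 2  ≥
x = 2, y = 0 ↦ 3  ≥
x = 2, y = 1 ↦ 2  ≥
x = 2, y = 2 ↦ 2  ≥
x = 2, y = 3 ↦ 2  ≥
x = 3, y = 0 ↦ 0  <
x = 3, y = 1 ↦ 1  <
x = 3, y = 2 ↦ 2  ≥
x = 3, y = 3 ↦ 3  ≥
So 9 of the 16 assignments meet the threshold.

9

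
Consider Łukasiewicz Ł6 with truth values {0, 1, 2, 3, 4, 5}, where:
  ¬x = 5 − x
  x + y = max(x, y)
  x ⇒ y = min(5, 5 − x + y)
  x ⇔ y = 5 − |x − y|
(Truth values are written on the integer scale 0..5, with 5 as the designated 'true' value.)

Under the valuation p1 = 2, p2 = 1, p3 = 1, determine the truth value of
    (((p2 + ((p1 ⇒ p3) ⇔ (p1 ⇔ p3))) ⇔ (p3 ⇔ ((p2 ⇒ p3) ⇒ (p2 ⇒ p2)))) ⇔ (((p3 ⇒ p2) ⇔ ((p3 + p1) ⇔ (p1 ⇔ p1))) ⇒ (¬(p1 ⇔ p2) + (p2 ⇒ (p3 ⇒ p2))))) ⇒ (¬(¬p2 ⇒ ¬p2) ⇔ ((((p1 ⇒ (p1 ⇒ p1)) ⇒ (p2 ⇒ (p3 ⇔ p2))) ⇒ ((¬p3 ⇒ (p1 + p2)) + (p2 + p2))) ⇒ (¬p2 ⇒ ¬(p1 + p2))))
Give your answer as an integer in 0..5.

4

p1 ⇒ p3 = 2 ⇒ 1 = 4
p1 ⇔ p3 = 2 ⇔ 1 = 4
(p1 ⇒ p3) ⇔ (p1 ⇔ p3) = 4 ⇔ 4 = 5
p2 + ((p1 ⇒ p3) ⇔ (p1 ⇔ p3)) = 1 + 5 = 5
p2 ⇒ p3 = 1 ⇒ 1 = 5
p2 ⇒ p2 = 1 ⇒ 1 = 5
(p2 ⇒ p3) ⇒ (p2 ⇒ p2) = 5 ⇒ 5 = 5
p3 ⇔ ((p2 ⇒ p3) ⇒ (p2 ⇒ p2)) = 1 ⇔ 5 = 1
(p2 + ((p1 ⇒ p3) ⇔ (p1 ⇔ p3))) ⇔ (p3 ⇔ ((p2 ⇒ p3) ⇒ (p2 ⇒ p2))) = 5 ⇔ 1 = 1
p3 ⇒ p2 = 1 ⇒ 1 = 5
p3 + p1 = 1 + 2 = 2
p1 ⇔ p1 = 2 ⇔ 2 = 5
(p3 + p1) ⇔ (p1 ⇔ p1) = 2 ⇔ 5 = 2
(p3 ⇒ p2) ⇔ ((p3 + p1) ⇔ (p1 ⇔ p1)) = 5 ⇔ 2 = 2
p1 ⇔ p2 = 2 ⇔ 1 = 4
¬(p1 ⇔ p2) = ¬4 = 1
p3 ⇒ p2 = 1 ⇒ 1 = 5
p2 ⇒ (p3 ⇒ p2) = 1 ⇒ 5 = 5
¬(p1 ⇔ p2) + (p2 ⇒ (p3 ⇒ p2)) = 1 + 5 = 5
((p3 ⇒ p2) ⇔ ((p3 + p1) ⇔ (p1 ⇔ p1))) ⇒ (¬(p1 ⇔ p2) + (p2 ⇒ (p3 ⇒ p2))) = 2 ⇒ 5 = 5
((p2 + ((p1 ⇒ p3) ⇔ (p1 ⇔ p3))) ⇔ (p3 ⇔ ((p2 ⇒ p3) ⇒ (p2 ⇒ p2)))) ⇔ (((p3 ⇒ p2) ⇔ ((p3 + p1) ⇔ (p1 ⇔ p1))) ⇒ (¬(p1 ⇔ p2) + (p2 ⇒ (p3 ⇒ p2)))) = 1 ⇔ 5 = 1
¬p2 = ¬1 = 4
¬p2 = ¬1 = 4
¬p2 ⇒ ¬p2 = 4 ⇒ 4 = 5
¬(¬p2 ⇒ ¬p2) = ¬5 = 0
p1 ⇒ p1 = 2 ⇒ 2 = 5
p1 ⇒ (p1 ⇒ p1) = 2 ⇒ 5 = 5
p3 ⇔ p2 = 1 ⇔ 1 = 5
p2 ⇒ (p3 ⇔ p2) = 1 ⇒ 5 = 5
(p1 ⇒ (p1 ⇒ p1)) ⇒ (p2 ⇒ (p3 ⇔ p2)) = 5 ⇒ 5 = 5
¬p3 = ¬1 = 4
p1 + p2 = 2 + 1 = 2
¬p3 ⇒ (p1 + p2) = 4 ⇒ 2 = 3
p2 + p2 = 1 + 1 = 1
(¬p3 ⇒ (p1 + p2)) + (p2 + p2) = 3 + 1 = 3
((p1 ⇒ (p1 ⇒ p1)) ⇒ (p2 ⇒ (p3 ⇔ p2))) ⇒ ((¬p3 ⇒ (p1 + p2)) + (p2 + p2)) = 5 ⇒ 3 = 3
¬p2 = ¬1 = 4
p1 + p2 = 2 + 1 = 2
¬(p1 + p2) = ¬2 = 3
¬p2 ⇒ ¬(p1 + p2) = 4 ⇒ 3 = 4
(((p1 ⇒ (p1 ⇒ p1)) ⇒ (p2 ⇒ (p3 ⇔ p2))) ⇒ ((¬p3 ⇒ (p1 + p2)) + (p2 + p2))) ⇒ (¬p2 ⇒ ¬(p1 + p2)) = 3 ⇒ 4 = 5
¬(¬p2 ⇒ ¬p2) ⇔ ((((p1 ⇒ (p1 ⇒ p1)) ⇒ (p2 ⇒ (p3 ⇔ p2))) ⇒ ((¬p3 ⇒ (p1 + p2)) + (p2 + p2))) ⇒ (¬p2 ⇒ ¬(p1 + p2))) = 0 ⇔ 5 = 0
(((p2 + ((p1 ⇒ p3) ⇔ (p1 ⇔ p3))) ⇔ (p3 ⇔ ((p2 ⇒ p3) ⇒ (p2 ⇒ p2)))) ⇔ (((p3 ⇒ p2) ⇔ ((p3 + p1) ⇔ (p1 ⇔ p1))) ⇒ (¬(p1 ⇔ p2) + (p2 ⇒ (p3 ⇒ p2))))) ⇒ (¬(¬p2 ⇒ ¬p2) ⇔ ((((p1 ⇒ (p1 ⇒ p1)) ⇒ (p2 ⇒ (p3 ⇔ p2))) ⇒ ((¬p3 ⇒ (p1 + p2)) + (p2 + p2))) ⇒ (¬p2 ⇒ ¬(p1 + p2)))) = 1 ⇒ 0 = 4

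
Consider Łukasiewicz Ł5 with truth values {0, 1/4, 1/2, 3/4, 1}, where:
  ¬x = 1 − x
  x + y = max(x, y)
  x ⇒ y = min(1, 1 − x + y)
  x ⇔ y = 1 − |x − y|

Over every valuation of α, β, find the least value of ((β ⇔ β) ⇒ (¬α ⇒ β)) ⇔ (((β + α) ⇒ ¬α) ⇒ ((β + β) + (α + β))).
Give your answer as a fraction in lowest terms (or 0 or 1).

1/2

Take α = 1/2, β = 1/2:
β ⇔ β = 1/2 ⇔ 1/2 = 1
¬α = ¬1/2 = 1/2
¬α ⇒ β = 1/2 ⇒ 1/2 = 1
(β ⇔ β) ⇒ (¬α ⇒ β) = 1 ⇒ 1 = 1
β + α = 1/2 + 1/2 = 1/2
¬α = ¬1/2 = 1/2
(β + α) ⇒ ¬α = 1/2 ⇒ 1/2 = 1
β + β = 1/2 + 1/2 = 1/2
α + β = 1/2 + 1/2 = 1/2
(β + β) + (α + β) = 1/2 + 1/2 = 1/2
((β + α) ⇒ ¬α) ⇒ ((β + β) + (α + β)) = 1 ⇒ 1/2 = 1/2
((β ⇔ β) ⇒ (¬α ⇒ β)) ⇔ (((β + α) ⇒ ¬α) ⇒ ((β + β) + (α + β))) = 1 ⇔ 1/2 = 1/2
No assignment yields a value below 1/2, so this is the minimum.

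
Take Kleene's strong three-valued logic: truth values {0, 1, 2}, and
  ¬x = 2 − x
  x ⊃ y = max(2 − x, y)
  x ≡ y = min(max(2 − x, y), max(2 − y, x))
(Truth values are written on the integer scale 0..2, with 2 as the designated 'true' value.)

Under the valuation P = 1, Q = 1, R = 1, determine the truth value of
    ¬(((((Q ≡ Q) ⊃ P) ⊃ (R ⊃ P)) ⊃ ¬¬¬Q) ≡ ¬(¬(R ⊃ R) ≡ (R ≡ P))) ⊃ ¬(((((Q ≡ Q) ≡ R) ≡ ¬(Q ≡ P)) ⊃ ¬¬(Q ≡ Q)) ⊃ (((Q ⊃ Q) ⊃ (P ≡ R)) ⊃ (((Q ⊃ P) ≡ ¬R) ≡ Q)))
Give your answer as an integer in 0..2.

1

Q ≡ Q = 1 ≡ 1 = 1
(Q ≡ Q) ⊃ P = 1 ⊃ 1 = 1
R ⊃ P = 1 ⊃ 1 = 1
((Q ≡ Q) ⊃ P) ⊃ (R ⊃ P) = 1 ⊃ 1 = 1
¬Q = ¬1 = 1
¬¬Q = ¬1 = 1
¬¬¬Q = ¬1 = 1
(((Q ≡ Q) ⊃ P) ⊃ (R ⊃ P)) ⊃ ¬¬¬Q = 1 ⊃ 1 = 1
R ⊃ R = 1 ⊃ 1 = 1
¬(R ⊃ R) = ¬1 = 1
R ≡ P = 1 ≡ 1 = 1
¬(R ⊃ R) ≡ (R ≡ P) = 1 ≡ 1 = 1
¬(¬(R ⊃ R) ≡ (R ≡ P)) = ¬1 = 1
((((Q ≡ Q) ⊃ P) ⊃ (R ⊃ P)) ⊃ ¬¬¬Q) ≡ ¬(¬(R ⊃ R) ≡ (R ≡ P)) = 1 ≡ 1 = 1
¬(((((Q ≡ Q) ⊃ P) ⊃ (R ⊃ P)) ⊃ ¬¬¬Q) ≡ ¬(¬(R ⊃ R) ≡ (R ≡ P))) = ¬1 = 1
Q ≡ Q = 1 ≡ 1 = 1
(Q ≡ Q) ≡ R = 1 ≡ 1 = 1
Q ≡ P = 1 ≡ 1 = 1
¬(Q ≡ P) = ¬1 = 1
((Q ≡ Q) ≡ R) ≡ ¬(Q ≡ P) = 1 ≡ 1 = 1
Q ≡ Q = 1 ≡ 1 = 1
¬(Q ≡ Q) = ¬1 = 1
¬¬(Q ≡ Q) = ¬1 = 1
(((Q ≡ Q) ≡ R) ≡ ¬(Q ≡ P)) ⊃ ¬¬(Q ≡ Q) = 1 ⊃ 1 = 1
Q ⊃ Q = 1 ⊃ 1 = 1
P ≡ R = 1 ≡ 1 = 1
(Q ⊃ Q) ⊃ (P ≡ R) = 1 ⊃ 1 = 1
Q ⊃ P = 1 ⊃ 1 = 1
¬R = ¬1 = 1
(Q ⊃ P) ≡ ¬R = 1 ≡ 1 = 1
((Q ⊃ P) ≡ ¬R) ≡ Q = 1 ≡ 1 = 1
((Q ⊃ Q) ⊃ (P ≡ R)) ⊃ (((Q ⊃ P) ≡ ¬R) ≡ Q) = 1 ⊃ 1 = 1
((((Q ≡ Q) ≡ R) ≡ ¬(Q ≡ P)) ⊃ ¬¬(Q ≡ Q)) ⊃ (((Q ⊃ Q) ⊃ (P ≡ R)) ⊃ (((Q ⊃ P) ≡ ¬R) ≡ Q)) = 1 ⊃ 1 = 1
¬(((((Q ≡ Q) ≡ R) ≡ ¬(Q ≡ P)) ⊃ ¬¬(Q ≡ Q)) ⊃ (((Q ⊃ Q) ⊃ (P ≡ R)) ⊃ (((Q ⊃ P) ≡ ¬R) ≡ Q))) = ¬1 = 1
¬(((((Q ≡ Q) ⊃ P) ⊃ (R ⊃ P)) ⊃ ¬¬¬Q) ≡ ¬(¬(R ⊃ R) ≡ (R ≡ P))) ⊃ ¬(((((Q ≡ Q) ≡ R) ≡ ¬(Q ≡ P)) ⊃ ¬¬(Q ≡ Q)) ⊃ (((Q ⊃ Q) ⊃ (P ≡ R)) ⊃ (((Q ⊃ P) ≡ ¬R) ≡ Q))) = 1 ⊃ 1 = 1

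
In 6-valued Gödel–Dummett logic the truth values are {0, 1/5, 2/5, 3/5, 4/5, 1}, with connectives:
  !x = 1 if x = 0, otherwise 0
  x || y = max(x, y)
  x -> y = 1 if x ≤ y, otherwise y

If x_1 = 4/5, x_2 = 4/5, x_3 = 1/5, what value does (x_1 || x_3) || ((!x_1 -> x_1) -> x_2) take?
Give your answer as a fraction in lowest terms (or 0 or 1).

x_1 || x_3 = 4/5 || 1/5 = 4/5
!x_1 = !4/5 = 0
!x_1 -> x_1 = 0 -> 4/5 = 1
(!x_1 -> x_1) -> x_2 = 1 -> 4/5 = 4/5
(x_1 || x_3) || ((!x_1 -> x_1) -> x_2) = 4/5 || 4/5 = 4/5

4/5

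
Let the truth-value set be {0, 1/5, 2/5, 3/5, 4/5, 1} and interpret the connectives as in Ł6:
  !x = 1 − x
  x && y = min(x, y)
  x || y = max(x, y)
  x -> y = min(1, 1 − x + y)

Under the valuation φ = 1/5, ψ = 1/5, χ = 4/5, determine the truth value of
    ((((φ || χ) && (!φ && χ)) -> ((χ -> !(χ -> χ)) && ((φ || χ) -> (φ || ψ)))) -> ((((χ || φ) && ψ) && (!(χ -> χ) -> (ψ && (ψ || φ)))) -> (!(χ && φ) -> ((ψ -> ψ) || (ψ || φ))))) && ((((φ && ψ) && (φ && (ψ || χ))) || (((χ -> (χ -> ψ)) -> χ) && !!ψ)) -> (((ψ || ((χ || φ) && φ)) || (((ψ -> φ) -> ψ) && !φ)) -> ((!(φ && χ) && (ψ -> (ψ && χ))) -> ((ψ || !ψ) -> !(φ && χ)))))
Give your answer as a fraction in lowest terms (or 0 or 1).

1

φ || χ = 1/5 || 4/5 = 4/5
!φ = !1/5 = 4/5
!φ && χ = 4/5 && 4/5 = 4/5
(φ || χ) && (!φ && χ) = 4/5 && 4/5 = 4/5
χ -> χ = 4/5 -> 4/5 = 1
!(χ -> χ) = !1 = 0
χ -> !(χ -> χ) = 4/5 -> 0 = 1/5
φ || χ = 1/5 || 4/5 = 4/5
φ || ψ = 1/5 || 1/5 = 1/5
(φ || χ) -> (φ || ψ) = 4/5 -> 1/5 = 2/5
(χ -> !(χ -> χ)) && ((φ || χ) -> (φ || ψ)) = 1/5 && 2/5 = 1/5
((φ || χ) && (!φ && χ)) -> ((χ -> !(χ -> χ)) && ((φ || χ) -> (φ || ψ))) = 4/5 -> 1/5 = 2/5
χ || φ = 4/5 || 1/5 = 4/5
(χ || φ) && ψ = 4/5 && 1/5 = 1/5
χ -> χ = 4/5 -> 4/5 = 1
!(χ -> χ) = !1 = 0
ψ || φ = 1/5 || 1/5 = 1/5
ψ && (ψ || φ) = 1/5 && 1/5 = 1/5
!(χ -> χ) -> (ψ && (ψ || φ)) = 0 -> 1/5 = 1
((χ || φ) && ψ) && (!(χ -> χ) -> (ψ && (ψ || φ))) = 1/5 && 1 = 1/5
χ && φ = 4/5 && 1/5 = 1/5
!(χ && φ) = !1/5 = 4/5
ψ -> ψ = 1/5 -> 1/5 = 1
ψ || φ = 1/5 || 1/5 = 1/5
(ψ -> ψ) || (ψ || φ) = 1 || 1/5 = 1
!(χ && φ) -> ((ψ -> ψ) || (ψ || φ)) = 4/5 -> 1 = 1
(((χ || φ) && ψ) && (!(χ -> χ) -> (ψ && (ψ || φ)))) -> (!(χ && φ) -> ((ψ -> ψ) || (ψ || φ))) = 1/5 -> 1 = 1
(((φ || χ) && (!φ && χ)) -> ((χ -> !(χ -> χ)) && ((φ || χ) -> (φ || ψ)))) -> ((((χ || φ) && ψ) && (!(χ -> χ) -> (ψ && (ψ || φ)))) -> (!(χ && φ) -> ((ψ -> ψ) || (ψ || φ)))) = 2/5 -> 1 = 1
φ && ψ = 1/5 && 1/5 = 1/5
ψ || χ = 1/5 || 4/5 = 4/5
φ && (ψ || χ) = 1/5 && 4/5 = 1/5
(φ && ψ) && (φ && (ψ || χ)) = 1/5 && 1/5 = 1/5
χ -> ψ = 4/5 -> 1/5 = 2/5
χ -> (χ -> ψ) = 4/5 -> 2/5 = 3/5
(χ -> (χ -> ψ)) -> χ = 3/5 -> 4/5 = 1
!ψ = !1/5 = 4/5
!!ψ = !4/5 = 1/5
((χ -> (χ -> ψ)) -> χ) && !!ψ = 1 && 1/5 = 1/5
((φ && ψ) && (φ && (ψ || χ))) || (((χ -> (χ -> ψ)) -> χ) && !!ψ) = 1/5 || 1/5 = 1/5
χ || φ = 4/5 || 1/5 = 4/5
(χ || φ) && φ = 4/5 && 1/5 = 1/5
ψ || ((χ || φ) && φ) = 1/5 || 1/5 = 1/5
ψ -> φ = 1/5 -> 1/5 = 1
(ψ -> φ) -> ψ = 1 -> 1/5 = 1/5
!φ = !1/5 = 4/5
((ψ -> φ) -> ψ) && !φ = 1/5 && 4/5 = 1/5
(ψ || ((χ || φ) && φ)) || (((ψ -> φ) -> ψ) && !φ) = 1/5 || 1/5 = 1/5
φ && χ = 1/5 && 4/5 = 1/5
!(φ && χ) = !1/5 = 4/5
ψ && χ = 1/5 && 4/5 = 1/5
ψ -> (ψ && χ) = 1/5 -> 1/5 = 1
!(φ && χ) && (ψ -> (ψ && χ)) = 4/5 && 1 = 4/5
!ψ = !1/5 = 4/5
ψ || !ψ = 1/5 || 4/5 = 4/5
φ && χ = 1/5 && 4/5 = 1/5
!(φ && χ) = !1/5 = 4/5
(ψ || !ψ) -> !(φ && χ) = 4/5 -> 4/5 = 1
(!(φ && χ) && (ψ -> (ψ && χ))) -> ((ψ || !ψ) -> !(φ && χ)) = 4/5 -> 1 = 1
((ψ || ((χ || φ) && φ)) || (((ψ -> φ) -> ψ) && !φ)) -> ((!(φ && χ) && (ψ -> (ψ && χ))) -> ((ψ || !ψ) -> !(φ && χ))) = 1/5 -> 1 = 1
(((φ && ψ) && (φ && (ψ || χ))) || (((χ -> (χ -> ψ)) -> χ) && !!ψ)) -> (((ψ || ((χ || φ) && φ)) || (((ψ -> φ) -> ψ) && !φ)) -> ((!(φ && χ) && (ψ -> (ψ && χ))) -> ((ψ || !ψ) -> !(φ && χ)))) = 1/5 -> 1 = 1
((((φ || χ) && (!φ && χ)) -> ((χ -> !(χ -> χ)) && ((φ || χ) -> (φ || ψ)))) -> ((((χ || φ) && ψ) && (!(χ -> χ) -> (ψ && (ψ || φ)))) -> (!(χ && φ) -> ((ψ -> ψ) || (ψ || φ))))) && ((((φ && ψ) && (φ && (ψ || χ))) || (((χ -> (χ -> ψ)) -> χ) && !!ψ)) -> (((ψ || ((χ || φ) && φ)) || (((ψ -> φ) -> ψ) && !φ)) -> ((!(φ && χ) && (ψ -> (ψ && χ))) -> ((ψ || !ψ) -> !(φ && χ))))) = 1 && 1 = 1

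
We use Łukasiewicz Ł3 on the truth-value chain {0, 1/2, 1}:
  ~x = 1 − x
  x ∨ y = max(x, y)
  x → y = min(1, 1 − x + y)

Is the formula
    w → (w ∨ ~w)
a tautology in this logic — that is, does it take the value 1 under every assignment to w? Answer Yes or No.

Yes

w = 0 ↦ 1
w = 1/2 ↦ 1
w = 1 ↦ 1
Every assignment gives a value ≥ 1.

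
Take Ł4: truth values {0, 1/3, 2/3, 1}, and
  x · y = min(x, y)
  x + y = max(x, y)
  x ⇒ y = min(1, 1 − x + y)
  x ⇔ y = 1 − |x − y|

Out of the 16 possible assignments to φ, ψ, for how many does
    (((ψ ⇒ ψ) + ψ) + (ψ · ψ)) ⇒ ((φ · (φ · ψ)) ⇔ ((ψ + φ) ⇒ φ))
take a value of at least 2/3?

φ = 0, ψ = 0 ↦ 0  <
φ = 0, ψ = 1/3 ↦ 1/3  <
φ = 0, ψ = 2/3 ↦ 2/3  ≥
φ = 0, ψ = 1 ↦ 1  ≥
φ = 1/3, ψ = 0 ↦ 0  <
φ = 1/3, ψ = 1/3 ↦ 1/3  <
φ = 1/3, ψ = 2/3 ↦ 2/3  ≥
φ = 1/3, ψ = 1 ↦ 1  ≥
φ = 2/3, ψ = 0 ↦ 0  <
φ = 2/3, ψ = 1/3 ↦ 1/3  <
φ = 2/3, ψ = 2/3 ↦ 2/3  ≥
φ = 2/3, ψ = 1 ↦ 1  ≥
φ = 1, ψ = 0 ↦ 0  <
φ = 1, ψ = 1/3 ↦ 1/3  <
φ = 1, ψ = 2/3 ↦ 2/3  ≥
φ = 1, ψ = 1 ↦ 1  ≥
So 8 of the 16 assignments meet the threshold.

8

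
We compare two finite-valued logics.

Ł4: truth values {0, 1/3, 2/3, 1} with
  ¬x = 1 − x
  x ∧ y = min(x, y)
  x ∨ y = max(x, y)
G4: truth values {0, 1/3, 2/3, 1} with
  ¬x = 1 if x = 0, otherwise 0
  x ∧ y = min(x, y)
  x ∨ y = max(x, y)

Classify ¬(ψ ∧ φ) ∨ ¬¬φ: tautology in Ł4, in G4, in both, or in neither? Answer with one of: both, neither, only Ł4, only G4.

In Ł4: at φ = 1/3, ψ = 1/3 the value is 2/3 — not a tautology.
In G4: every assignment gives 1 — tautology.

only G4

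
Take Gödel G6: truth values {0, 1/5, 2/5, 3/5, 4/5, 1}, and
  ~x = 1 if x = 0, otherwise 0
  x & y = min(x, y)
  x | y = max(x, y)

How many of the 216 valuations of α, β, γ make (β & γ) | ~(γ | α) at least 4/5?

30

value 1: 12 assignments (counts)
value 4/5: 18 assignments (counts)
value 3/5: 30 assignments
value 2/5: 42 assignments
value 1/5: 54 assignments
value 0: 60 assignments
So 30 of the 216 assignments meet the threshold.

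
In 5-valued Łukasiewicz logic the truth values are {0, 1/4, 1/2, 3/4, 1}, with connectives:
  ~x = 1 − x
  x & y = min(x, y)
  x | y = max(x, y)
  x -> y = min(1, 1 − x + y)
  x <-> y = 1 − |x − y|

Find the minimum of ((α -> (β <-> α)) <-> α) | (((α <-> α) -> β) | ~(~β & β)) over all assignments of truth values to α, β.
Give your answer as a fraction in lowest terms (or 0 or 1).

Take α = 0, β = 1/2:
β <-> α = 1/2 <-> 0 = 1/2
α -> (β <-> α) = 0 -> 1/2 = 1
(α -> (β <-> α)) <-> α = 1 <-> 0 = 0
α <-> α = 0 <-> 0 = 1
(α <-> α) -> β = 1 -> 1/2 = 1/2
~β = ~1/2 = 1/2
~β & β = 1/2 & 1/2 = 1/2
~(~β & β) = ~1/2 = 1/2
((α <-> α) -> β) | ~(~β & β) = 1/2 | 1/2 = 1/2
((α -> (β <-> α)) <-> α) | (((α <-> α) -> β) | ~(~β & β)) = 0 | 1/2 = 1/2
No assignment yields a value below 1/2, so this is the minimum.

1/2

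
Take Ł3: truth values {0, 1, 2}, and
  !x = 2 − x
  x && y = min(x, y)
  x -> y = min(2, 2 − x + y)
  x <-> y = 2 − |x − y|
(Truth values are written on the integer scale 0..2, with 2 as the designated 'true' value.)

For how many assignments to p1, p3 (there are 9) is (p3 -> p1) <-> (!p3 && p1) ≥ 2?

p1 = 0, p3 = 0 ↦ 0  <
p1 = 0, p3 = 1 ↦ 1  <
p1 = 0, p3 = 2 ↦ 2  ≥
p1 = 1, p3 = 0 ↦ 1  <
p1 = 1, p3 = 1 ↦ 1  <
p1 = 1, p3 = 2 ↦ 1  <
p1 = 2, p3 = 0 ↦ 2  ≥
p1 = 2, p3 = 1 ↦ 1  <
p1 = 2, p3 = 2 ↦ 0  <
So 2 of the 9 assignments meet the threshold.

2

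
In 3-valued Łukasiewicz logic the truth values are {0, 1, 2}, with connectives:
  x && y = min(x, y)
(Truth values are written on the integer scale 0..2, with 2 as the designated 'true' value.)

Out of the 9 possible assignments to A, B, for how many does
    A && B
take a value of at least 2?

A = 0, B = 0 ↦ 0  <
A = 0, B = 1 ↦ 0  <
A = 0, B = 2 ↦ 0  <
A = 1, B = 0 ↦ 0  <
A = 1, B = 1 ↦ 1  <
A = 1, B = 2 ↦ 1  <
A = 2, B = 0 ↦ 0  <
A = 2, B = 1 ↦ 1  <
A = 2, B = 2 ↦ 2  ≥
So 1 of the 9 assignments meets the threshold.

1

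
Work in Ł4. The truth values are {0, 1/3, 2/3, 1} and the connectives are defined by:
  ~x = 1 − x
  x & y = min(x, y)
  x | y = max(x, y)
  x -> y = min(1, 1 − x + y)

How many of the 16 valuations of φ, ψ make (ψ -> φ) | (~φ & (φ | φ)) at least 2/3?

φ = 0, ψ = 0 ↦ 1  ≥
φ = 0, ψ = 1/3 ↦ 2/3  ≥
φ = 0, ψ = 2/3 ↦ 1/3  <
φ = 0, ψ = 1 ↦ 0  <
φ = 1/3, ψ = 0 ↦ 1  ≥
φ = 1/3, ψ = 1/3 ↦ 1  ≥
φ = 1/3, ψ = 2/3 ↦ 2/3  ≥
φ = 1/3, ψ = 1 ↦ 1/3  <
φ = 2/3, ψ = 0 ↦ 1  ≥
φ = 2/3, ψ = 1/3 ↦ 1  ≥
φ = 2/3, ψ = 2/3 ↦ 1  ≥
φ = 2/3, ψ = 1 ↦ 2/3  ≥
φ = 1, ψ = 0 ↦ 1  ≥
φ = 1, ψ = 1/3 ↦ 1  ≥
φ = 1, ψ = 2/3 ↦ 1  ≥
φ = 1, ψ = 1 ↦ 1  ≥
So 13 of the 16 assignments meet the threshold.

13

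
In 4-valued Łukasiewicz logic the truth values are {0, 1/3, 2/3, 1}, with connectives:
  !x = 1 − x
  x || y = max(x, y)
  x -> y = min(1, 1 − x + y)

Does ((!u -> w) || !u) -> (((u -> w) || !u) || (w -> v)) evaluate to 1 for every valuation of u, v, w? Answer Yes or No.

No

Counterexample: take u = 2/3, v = 0, w = 1/3.
!u = !2/3 = 1/3
!u -> w = 1/3 -> 1/3 = 1
!u = !2/3 = 1/3
(!u -> w) || !u = 1 || 1/3 = 1
u -> w = 2/3 -> 1/3 = 2/3
!u = !2/3 = 1/3
(u -> w) || !u = 2/3 || 1/3 = 2/3
w -> v = 1/3 -> 0 = 2/3
((u -> w) || !u) || (w -> v) = 2/3 || 2/3 = 2/3
((!u -> w) || !u) -> (((u -> w) || !u) || (w -> v)) = 1 -> 2/3 = 2/3
This gives 2/3 ≠ 1.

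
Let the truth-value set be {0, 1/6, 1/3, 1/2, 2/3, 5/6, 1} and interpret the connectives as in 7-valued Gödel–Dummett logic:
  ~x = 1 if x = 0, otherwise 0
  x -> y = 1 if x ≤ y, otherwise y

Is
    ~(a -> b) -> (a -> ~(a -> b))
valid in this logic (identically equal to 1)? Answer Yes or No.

Yes

At a = 2/3, b = 0, for instance:
a -> b = 2/3 -> 0 = 0
~(a -> b) = ~0 = 1
a -> ~(a -> b) = 2/3 -> 1 = 1
~(a -> b) -> (a -> ~(a -> b)) = 1 -> 1 = 1
and checking the remaining 48 assignments likewise gives ≥ 1 in every case.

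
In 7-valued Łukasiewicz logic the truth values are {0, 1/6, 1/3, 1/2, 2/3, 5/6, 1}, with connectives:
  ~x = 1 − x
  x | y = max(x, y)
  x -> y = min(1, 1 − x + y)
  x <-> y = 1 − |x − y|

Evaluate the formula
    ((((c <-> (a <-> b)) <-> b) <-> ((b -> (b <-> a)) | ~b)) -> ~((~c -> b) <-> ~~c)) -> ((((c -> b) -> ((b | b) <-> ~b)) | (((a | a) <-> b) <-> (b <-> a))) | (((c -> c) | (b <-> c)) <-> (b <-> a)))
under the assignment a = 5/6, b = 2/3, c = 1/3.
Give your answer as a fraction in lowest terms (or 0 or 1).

1

a <-> b = 5/6 <-> 2/3 = 5/6
c <-> (a <-> b) = 1/3 <-> 5/6 = 1/2
(c <-> (a <-> b)) <-> b = 1/2 <-> 2/3 = 5/6
b <-> a = 2/3 <-> 5/6 = 5/6
b -> (b <-> a) = 2/3 -> 5/6 = 1
~b = ~2/3 = 1/3
(b -> (b <-> a)) | ~b = 1 | 1/3 = 1
((c <-> (a <-> b)) <-> b) <-> ((b -> (b <-> a)) | ~b) = 5/6 <-> 1 = 5/6
~c = ~1/3 = 2/3
~c -> b = 2/3 -> 2/3 = 1
~c = ~1/3 = 2/3
~~c = ~2/3 = 1/3
(~c -> b) <-> ~~c = 1 <-> 1/3 = 1/3
~((~c -> b) <-> ~~c) = ~1/3 = 2/3
(((c <-> (a <-> b)) <-> b) <-> ((b -> (b <-> a)) | ~b)) -> ~((~c -> b) <-> ~~c) = 5/6 -> 2/3 = 5/6
c -> b = 1/3 -> 2/3 = 1
b | b = 2/3 | 2/3 = 2/3
~b = ~2/3 = 1/3
(b | b) <-> ~b = 2/3 <-> 1/3 = 2/3
(c -> b) -> ((b | b) <-> ~b) = 1 -> 2/3 = 2/3
a | a = 5/6 | 5/6 = 5/6
(a | a) <-> b = 5/6 <-> 2/3 = 5/6
b <-> a = 2/3 <-> 5/6 = 5/6
((a | a) <-> b) <-> (b <-> a) = 5/6 <-> 5/6 = 1
((c -> b) -> ((b | b) <-> ~b)) | (((a | a) <-> b) <-> (b <-> a)) = 2/3 | 1 = 1
c -> c = 1/3 -> 1/3 = 1
b <-> c = 2/3 <-> 1/3 = 2/3
(c -> c) | (b <-> c) = 1 | 2/3 = 1
b <-> a = 2/3 <-> 5/6 = 5/6
((c -> c) | (b <-> c)) <-> (b <-> a) = 1 <-> 5/6 = 5/6
(((c -> b) -> ((b | b) <-> ~b)) | (((a | a) <-> b) <-> (b <-> a))) | (((c -> c) | (b <-> c)) <-> (b <-> a)) = 1 | 5/6 = 1
((((c <-> (a <-> b)) <-> b) <-> ((b -> (b <-> a)) | ~b)) -> ~((~c -> b) <-> ~~c)) -> ((((c -> b) -> ((b | b) <-> ~b)) | (((a | a) <-> b) <-> (b <-> a))) | (((c -> c) | (b <-> c)) <-> (b <-> a))) = 5/6 -> 1 = 1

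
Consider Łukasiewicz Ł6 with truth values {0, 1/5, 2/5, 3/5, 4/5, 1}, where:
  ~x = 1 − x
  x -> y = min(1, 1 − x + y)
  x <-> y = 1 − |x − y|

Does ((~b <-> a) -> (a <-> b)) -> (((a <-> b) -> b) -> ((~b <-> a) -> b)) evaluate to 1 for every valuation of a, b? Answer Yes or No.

Yes

At a = 1/5, b = 1, for instance:
~b = ~1 = 0
~b <-> a = 0 <-> 1/5 = 4/5
a <-> b = 1/5 <-> 1 = 1/5
(~b <-> a) -> (a <-> b) = 4/5 -> 1/5 = 2/5
(a <-> b) -> b = 1/5 -> 1 = 1
(~b <-> a) -> b = 4/5 -> 1 = 1
((a <-> b) -> b) -> ((~b <-> a) -> b) = 1 -> 1 = 1
((~b <-> a) -> (a <-> b)) -> (((a <-> b) -> b) -> ((~b <-> a) -> b)) = 2/5 -> 1 = 1
and checking the remaining 35 assignments likewise gives ≥ 1 in every case.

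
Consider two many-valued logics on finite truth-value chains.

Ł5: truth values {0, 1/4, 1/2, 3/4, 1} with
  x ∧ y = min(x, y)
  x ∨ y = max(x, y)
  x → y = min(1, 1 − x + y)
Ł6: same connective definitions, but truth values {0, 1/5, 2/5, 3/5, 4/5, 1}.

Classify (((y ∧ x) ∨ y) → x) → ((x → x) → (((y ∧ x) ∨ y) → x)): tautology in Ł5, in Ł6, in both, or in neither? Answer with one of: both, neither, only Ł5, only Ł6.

both

In Ł5: every assignment gives 1 — tautology.
In Ł6: every assignment gives 1 — tautology.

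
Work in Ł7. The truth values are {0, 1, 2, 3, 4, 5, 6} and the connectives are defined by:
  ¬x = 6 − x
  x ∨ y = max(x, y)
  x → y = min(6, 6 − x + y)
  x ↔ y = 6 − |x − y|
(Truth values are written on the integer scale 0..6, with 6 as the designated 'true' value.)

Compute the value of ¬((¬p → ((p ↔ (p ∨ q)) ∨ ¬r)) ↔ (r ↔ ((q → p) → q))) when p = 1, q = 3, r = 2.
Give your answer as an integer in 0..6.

¬p = ¬1 = 5
p ∨ q = 1 ∨ 3 = 3
p ↔ (p ∨ q) = 1 ↔ 3 = 4
¬r = ¬2 = 4
(p ↔ (p ∨ q)) ∨ ¬r = 4 ∨ 4 = 4
¬p → ((p ↔ (p ∨ q)) ∨ ¬r) = 5 → 4 = 5
q → p = 3 → 1 = 4
(q → p) → q = 4 → 3 = 5
r ↔ ((q → p) → q) = 2 ↔ 5 = 3
(¬p → ((p ↔ (p ∨ q)) ∨ ¬r)) ↔ (r ↔ ((q → p) → q)) = 5 ↔ 3 = 4
¬((¬p → ((p ↔ (p ∨ q)) ∨ ¬r)) ↔ (r ↔ ((q → p) → q))) = ¬4 = 2

2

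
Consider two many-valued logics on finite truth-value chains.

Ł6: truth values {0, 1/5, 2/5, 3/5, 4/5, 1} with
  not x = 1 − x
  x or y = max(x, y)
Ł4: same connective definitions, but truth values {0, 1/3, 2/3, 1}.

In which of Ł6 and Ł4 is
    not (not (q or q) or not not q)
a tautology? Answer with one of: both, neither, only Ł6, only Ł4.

In Ł6: at q = 0 the value is 0 — not a tautology.
In Ł4: at q = 0 the value is 0 — not a tautology.

neither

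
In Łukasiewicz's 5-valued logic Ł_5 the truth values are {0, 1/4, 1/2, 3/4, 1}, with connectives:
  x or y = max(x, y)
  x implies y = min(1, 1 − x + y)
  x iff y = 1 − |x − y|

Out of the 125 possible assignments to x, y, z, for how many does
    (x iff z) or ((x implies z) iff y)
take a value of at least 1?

45

value 1: 45 assignments (counts)
value 3/4: 49 assignments
value 1/2: 21 assignments
value 1/4: 8 assignments
value 0: 2 assignments
So 45 of the 125 assignments meet the threshold.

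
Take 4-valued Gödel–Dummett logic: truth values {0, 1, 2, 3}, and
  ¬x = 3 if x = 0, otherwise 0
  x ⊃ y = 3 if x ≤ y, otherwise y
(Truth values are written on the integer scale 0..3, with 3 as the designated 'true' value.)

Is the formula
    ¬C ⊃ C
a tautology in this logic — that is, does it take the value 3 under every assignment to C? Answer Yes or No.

No

Counterexample: take C = 0.
¬C = ¬0 = 3
¬C ⊃ C = 3 ⊃ 0 = 0
This gives 0 ≠ 3.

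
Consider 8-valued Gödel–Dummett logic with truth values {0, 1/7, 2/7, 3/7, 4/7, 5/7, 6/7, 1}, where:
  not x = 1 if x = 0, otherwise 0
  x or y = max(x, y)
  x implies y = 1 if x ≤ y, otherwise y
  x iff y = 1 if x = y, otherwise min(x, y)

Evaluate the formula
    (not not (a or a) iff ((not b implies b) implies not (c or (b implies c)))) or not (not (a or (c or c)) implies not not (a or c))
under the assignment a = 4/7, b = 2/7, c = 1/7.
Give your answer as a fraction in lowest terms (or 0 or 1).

a or a = 4/7 or 4/7 = 4/7
not (a or a) = not 4/7 = 0
not not (a or a) = not 0 = 1
not b = not 2/7 = 0
not b implies b = 0 implies 2/7 = 1
b implies c = 2/7 implies 1/7 = 1/7
c or (b implies c) = 1/7 or 1/7 = 1/7
not (c or (b implies c)) = not 1/7 = 0
(not b implies b) implies not (c or (b implies c)) = 1 implies 0 = 0
not not (a or a) iff ((not b implies b) implies not (c or (b implies c))) = 1 iff 0 = 0
c or c = 1/7 or 1/7 = 1/7
a or (c or c) = 4/7 or 1/7 = 4/7
not (a or (c or c)) = not 4/7 = 0
a or c = 4/7 or 1/7 = 4/7
not (a or c) = not 4/7 = 0
not not (a or c) = not 0 = 1
not (a or (c or c)) implies not not (a or c) = 0 implies 1 = 1
not (not (a or (c or c)) implies not not (a or c)) = not 1 = 0
(not not (a or a) iff ((not b implies b) implies not (c or (b implies c)))) or not (not (a or (c or c)) implies not not (a or c)) = 0 or 0 = 0

0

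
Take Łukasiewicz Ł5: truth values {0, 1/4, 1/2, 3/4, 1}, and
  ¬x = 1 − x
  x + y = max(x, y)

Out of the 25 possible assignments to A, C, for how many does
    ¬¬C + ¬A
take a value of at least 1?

value 1: 9 assignments (counts)
value 3/4: 7 assignments
value 1/2: 5 assignments
value 1/4: 3 assignments
value 0: 1 assignment
So 9 of the 25 assignments meet the threshold.

9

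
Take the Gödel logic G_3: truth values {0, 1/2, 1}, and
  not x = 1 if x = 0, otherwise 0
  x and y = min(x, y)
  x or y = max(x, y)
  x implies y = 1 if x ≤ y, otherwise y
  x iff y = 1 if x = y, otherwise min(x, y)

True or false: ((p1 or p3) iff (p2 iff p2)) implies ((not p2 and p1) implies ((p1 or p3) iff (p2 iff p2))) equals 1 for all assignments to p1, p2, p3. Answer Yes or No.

At p1 = 0, p2 = 1, p3 = 1/2, for instance:
p1 or p3 = 0 or 1/2 = 1/2
p2 iff p2 = 1 iff 1 = 1
(p1 or p3) iff (p2 iff p2) = 1/2 iff 1 = 1/2
not p2 = not 1 = 0
not p2 and p1 = 0 and 0 = 0
(not p2 and p1) implies ((p1 or p3) iff (p2 iff p2)) = 0 implies 1/2 = 1
((p1 or p3) iff (p2 iff p2)) implies ((not p2 and p1) implies ((p1 or p3) iff (p2 iff p2))) = 1/2 implies 1 = 1
and checking the remaining 26 assignments likewise gives ≥ 1 in every case.

Yes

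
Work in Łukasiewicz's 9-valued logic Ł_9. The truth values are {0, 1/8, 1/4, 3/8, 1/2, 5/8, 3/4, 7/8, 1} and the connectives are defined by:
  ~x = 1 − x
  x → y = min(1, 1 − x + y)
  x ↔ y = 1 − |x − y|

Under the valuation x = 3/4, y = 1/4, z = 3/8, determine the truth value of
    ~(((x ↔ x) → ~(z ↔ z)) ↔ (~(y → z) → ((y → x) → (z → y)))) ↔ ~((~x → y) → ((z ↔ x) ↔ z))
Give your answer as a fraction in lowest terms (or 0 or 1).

1/4

x ↔ x = 3/4 ↔ 3/4 = 1
z ↔ z = 3/8 ↔ 3/8 = 1
~(z ↔ z) = ~1 = 0
(x ↔ x) → ~(z ↔ z) = 1 → 0 = 0
y → z = 1/4 → 3/8 = 1
~(y → z) = ~1 = 0
y → x = 1/4 → 3/4 = 1
z → y = 3/8 → 1/4 = 7/8
(y → x) → (z → y) = 1 → 7/8 = 7/8
~(y → z) → ((y → x) → (z → y)) = 0 → 7/8 = 1
((x ↔ x) → ~(z ↔ z)) ↔ (~(y → z) → ((y → x) → (z → y))) = 0 ↔ 1 = 0
~(((x ↔ x) → ~(z ↔ z)) ↔ (~(y → z) → ((y → x) → (z → y)))) = ~0 = 1
~x = ~3/4 = 1/4
~x → y = 1/4 → 1/4 = 1
z ↔ x = 3/8 ↔ 3/4 = 5/8
(z ↔ x) ↔ z = 5/8 ↔ 3/8 = 3/4
(~x → y) → ((z ↔ x) ↔ z) = 1 → 3/4 = 3/4
~((~x → y) → ((z ↔ x) ↔ z)) = ~3/4 = 1/4
~(((x ↔ x) → ~(z ↔ z)) ↔ (~(y → z) → ((y → x) → (z → y)))) ↔ ~((~x → y) → ((z ↔ x) ↔ z)) = 1 ↔ 1/4 = 1/4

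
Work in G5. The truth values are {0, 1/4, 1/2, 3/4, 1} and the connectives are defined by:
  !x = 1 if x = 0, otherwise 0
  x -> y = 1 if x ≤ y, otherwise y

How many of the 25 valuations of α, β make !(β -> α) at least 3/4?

value 1: 4 assignments (counts)
value 0: 21 assignments
So 4 of the 25 assignments meet the threshold.

4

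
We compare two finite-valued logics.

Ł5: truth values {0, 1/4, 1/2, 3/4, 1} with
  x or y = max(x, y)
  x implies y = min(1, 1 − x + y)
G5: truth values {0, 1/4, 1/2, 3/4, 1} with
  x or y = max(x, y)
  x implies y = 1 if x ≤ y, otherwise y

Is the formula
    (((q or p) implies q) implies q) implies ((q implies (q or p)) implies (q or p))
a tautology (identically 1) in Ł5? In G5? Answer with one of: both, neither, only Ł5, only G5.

only Ł5

In Ł5: every assignment gives 1 — tautology.
In G5: at p = 1/4, q = 0 the value is 1/4 — not a tautology.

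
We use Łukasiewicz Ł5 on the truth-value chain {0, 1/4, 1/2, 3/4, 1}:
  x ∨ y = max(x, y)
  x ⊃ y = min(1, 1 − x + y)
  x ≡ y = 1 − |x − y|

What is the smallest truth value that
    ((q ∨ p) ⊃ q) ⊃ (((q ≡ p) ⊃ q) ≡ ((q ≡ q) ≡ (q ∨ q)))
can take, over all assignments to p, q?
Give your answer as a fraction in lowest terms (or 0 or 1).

Take p = 0, q = 1/2:
q ∨ p = 1/2 ∨ 0 = 1/2
(q ∨ p) ⊃ q = 1/2 ⊃ 1/2 = 1
q ≡ p = 1/2 ≡ 0 = 1/2
(q ≡ p) ⊃ q = 1/2 ⊃ 1/2 = 1
q ≡ q = 1/2 ≡ 1/2 = 1
q ∨ q = 1/2 ∨ 1/2 = 1/2
(q ≡ q) ≡ (q ∨ q) = 1 ≡ 1/2 = 1/2
((q ≡ p) ⊃ q) ≡ ((q ≡ q) ≡ (q ∨ q)) = 1 ≡ 1/2 = 1/2
((q ∨ p) ⊃ q) ⊃ (((q ≡ p) ⊃ q) ≡ ((q ≡ q) ≡ (q ∨ q))) = 1 ⊃ 1/2 = 1/2
No assignment yields a value below 1/2, so this is the minimum.

1/2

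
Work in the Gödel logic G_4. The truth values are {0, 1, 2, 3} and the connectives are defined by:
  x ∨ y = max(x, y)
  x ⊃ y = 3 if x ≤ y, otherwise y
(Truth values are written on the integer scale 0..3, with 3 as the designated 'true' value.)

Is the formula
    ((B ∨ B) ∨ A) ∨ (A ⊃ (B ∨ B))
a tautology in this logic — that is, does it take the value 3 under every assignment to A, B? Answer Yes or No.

Counterexample: take A = 1, B = 0.
B ∨ B = 0 ∨ 0 = 0
(B ∨ B) ∨ A = 0 ∨ 1 = 1
B ∨ B = 0 ∨ 0 = 0
A ⊃ (B ∨ B) = 1 ⊃ 0 = 0
((B ∨ B) ∨ A) ∨ (A ⊃ (B ∨ B)) = 1 ∨ 0 = 1
This gives 1 ≠ 3.

No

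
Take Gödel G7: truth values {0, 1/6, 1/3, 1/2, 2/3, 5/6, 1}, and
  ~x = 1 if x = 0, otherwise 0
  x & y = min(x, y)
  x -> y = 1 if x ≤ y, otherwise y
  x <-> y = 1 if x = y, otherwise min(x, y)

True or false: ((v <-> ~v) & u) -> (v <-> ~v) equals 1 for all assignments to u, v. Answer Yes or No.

Yes

At u = 1/6, v = 1/6, for instance:
~v = ~1/6 = 0
v <-> ~v = 1/6 <-> 0 = 0
(v <-> ~v) & u = 0 & 1/6 = 0
((v <-> ~v) & u) -> (v <-> ~v) = 0 -> 0 = 1
and checking the remaining 48 assignments likewise gives ≥ 1 in every case.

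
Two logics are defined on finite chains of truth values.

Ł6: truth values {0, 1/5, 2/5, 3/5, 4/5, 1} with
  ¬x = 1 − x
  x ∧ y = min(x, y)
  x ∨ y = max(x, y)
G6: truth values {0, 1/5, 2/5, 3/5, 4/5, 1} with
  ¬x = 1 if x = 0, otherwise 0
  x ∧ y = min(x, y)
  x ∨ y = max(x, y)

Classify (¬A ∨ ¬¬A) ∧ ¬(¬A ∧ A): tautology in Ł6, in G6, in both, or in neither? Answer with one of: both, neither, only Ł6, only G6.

In Ł6: at A = 1/5 the value is 4/5 — not a tautology.
In G6: every assignment gives 1 — tautology.

only G6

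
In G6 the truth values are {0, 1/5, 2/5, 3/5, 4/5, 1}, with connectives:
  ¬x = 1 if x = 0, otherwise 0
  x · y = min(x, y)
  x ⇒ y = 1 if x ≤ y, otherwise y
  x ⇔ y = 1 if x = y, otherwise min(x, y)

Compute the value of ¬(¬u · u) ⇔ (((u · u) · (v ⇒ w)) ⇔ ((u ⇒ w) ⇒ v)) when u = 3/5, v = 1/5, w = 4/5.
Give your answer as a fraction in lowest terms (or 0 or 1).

¬u = ¬3/5 = 0
¬u · u = 0 · 3/5 = 0
¬(¬u · u) = ¬0 = 1
u · u = 3/5 · 3/5 = 3/5
v ⇒ w = 1/5 ⇒ 4/5 = 1
(u · u) · (v ⇒ w) = 3/5 · 1 = 3/5
u ⇒ w = 3/5 ⇒ 4/5 = 1
(u ⇒ w) ⇒ v = 1 ⇒ 1/5 = 1/5
((u · u) · (v ⇒ w)) ⇔ ((u ⇒ w) ⇒ v) = 3/5 ⇔ 1/5 = 1/5
¬(¬u · u) ⇔ (((u · u) · (v ⇒ w)) ⇔ ((u ⇒ w) ⇒ v)) = 1 ⇔ 1/5 = 1/5

1/5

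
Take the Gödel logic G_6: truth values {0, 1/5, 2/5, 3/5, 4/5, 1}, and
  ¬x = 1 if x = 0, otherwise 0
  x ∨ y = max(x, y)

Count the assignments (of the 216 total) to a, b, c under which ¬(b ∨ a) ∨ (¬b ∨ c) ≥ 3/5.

value 1: 66 assignments (counts)
value 4/5: 30 assignments (counts)
value 3/5: 30 assignments (counts)
value 2/5: 30 assignments
value 1/5: 30 assignments
value 0: 30 assignments
So 126 of the 216 assignments meet the threshold.

126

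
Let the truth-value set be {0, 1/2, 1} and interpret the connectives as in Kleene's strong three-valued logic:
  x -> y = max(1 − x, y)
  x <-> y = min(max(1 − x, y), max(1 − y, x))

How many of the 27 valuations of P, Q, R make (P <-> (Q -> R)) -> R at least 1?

value 1: 12 assignments (counts)
value 1/2: 13 assignments
value 0: 2 assignments
So 12 of the 27 assignments meet the threshold.

12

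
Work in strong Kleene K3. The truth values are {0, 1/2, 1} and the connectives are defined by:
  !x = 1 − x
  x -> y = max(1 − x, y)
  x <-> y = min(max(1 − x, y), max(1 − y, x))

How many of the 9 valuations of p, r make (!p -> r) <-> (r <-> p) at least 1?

p = 0, r = 0 ↦ 0  <
p = 0, r = 1/2 ↦ 1/2  <
p = 0, r = 1 ↦ 0  <
p = 1/2, r = 0 ↦ 1/2  <
p = 1/2, r = 1/2 ↦ 1/2  <
p = 1/2, r = 1 ↦ 1/2  <
p = 1, r = 0 ↦ 0  <
p = 1, r = 1/2 ↦ 1/2  <
p = 1, r = 1 ↦ 1  ≥
So 1 of the 9 assignments meets the threshold.

1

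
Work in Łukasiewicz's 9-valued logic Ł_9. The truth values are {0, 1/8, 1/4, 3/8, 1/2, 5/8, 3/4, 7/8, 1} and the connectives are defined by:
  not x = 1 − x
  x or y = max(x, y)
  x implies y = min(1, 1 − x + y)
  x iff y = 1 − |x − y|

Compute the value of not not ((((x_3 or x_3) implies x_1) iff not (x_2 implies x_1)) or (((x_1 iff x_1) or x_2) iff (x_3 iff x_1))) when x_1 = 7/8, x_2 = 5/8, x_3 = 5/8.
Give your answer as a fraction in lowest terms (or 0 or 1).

3/4

x_3 or x_3 = 5/8 or 5/8 = 5/8
(x_3 or x_3) implies x_1 = 5/8 implies 7/8 = 1
x_2 implies x_1 = 5/8 implies 7/8 = 1
not (x_2 implies x_1) = not 1 = 0
((x_3 or x_3) implies x_1) iff not (x_2 implies x_1) = 1 iff 0 = 0
x_1 iff x_1 = 7/8 iff 7/8 = 1
(x_1 iff x_1) or x_2 = 1 or 5/8 = 1
x_3 iff x_1 = 5/8 iff 7/8 = 3/4
((x_1 iff x_1) or x_2) iff (x_3 iff x_1) = 1 iff 3/4 = 3/4
(((x_3 or x_3) implies x_1) iff not (x_2 implies x_1)) or (((x_1 iff x_1) or x_2) iff (x_3 iff x_1)) = 0 or 3/4 = 3/4
not ((((x_3 or x_3) implies x_1) iff not (x_2 implies x_1)) or (((x_1 iff x_1) or x_2) iff (x_3 iff x_1))) = not 3/4 = 1/4
not not ((((x_3 or x_3) implies x_1) iff not (x_2 implies x_1)) or (((x_1 iff x_1) or x_2) iff (x_3 iff x_1))) = not 1/4 = 3/4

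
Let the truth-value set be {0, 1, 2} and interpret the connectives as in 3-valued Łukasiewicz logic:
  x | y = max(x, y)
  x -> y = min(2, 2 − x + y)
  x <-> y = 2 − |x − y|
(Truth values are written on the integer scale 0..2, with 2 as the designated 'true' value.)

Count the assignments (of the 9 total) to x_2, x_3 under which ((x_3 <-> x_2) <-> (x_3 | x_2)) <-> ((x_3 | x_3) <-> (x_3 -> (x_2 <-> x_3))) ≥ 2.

7

x_2 = 0, x_3 = 0 ↦ 2  ≥
x_2 = 0, x_3 = 1 ↦ 1  <
x_2 = 0, x_3 = 2 ↦ 2  ≥
x_2 = 1, x_3 = 0 ↦ 0  <
x_2 = 1, x_3 = 1 ↦ 2  ≥
x_2 = 1, x_3 = 2 ↦ 2  ≥
x_2 = 2, x_3 = 0 ↦ 2  ≥
x_2 = 2, x_3 = 1 ↦ 2  ≥
x_2 = 2, x_3 = 2 ↦ 2  ≥
So 7 of the 9 assignments meet the threshold.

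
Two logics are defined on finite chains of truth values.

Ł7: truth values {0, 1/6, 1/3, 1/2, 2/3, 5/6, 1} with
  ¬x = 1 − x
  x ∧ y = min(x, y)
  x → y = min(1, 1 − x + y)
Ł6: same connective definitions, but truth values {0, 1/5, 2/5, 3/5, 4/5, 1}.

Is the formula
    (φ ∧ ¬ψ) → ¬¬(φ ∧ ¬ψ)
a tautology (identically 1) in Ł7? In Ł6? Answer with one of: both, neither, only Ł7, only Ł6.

both

In Ł7: every assignment gives 1 — tautology.
In Ł6: every assignment gives 1 — tautology.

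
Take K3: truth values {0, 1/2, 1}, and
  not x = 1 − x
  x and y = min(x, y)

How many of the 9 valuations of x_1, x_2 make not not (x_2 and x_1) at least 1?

1

x_1 = 0, x_2 = 0 ↦ 0  <
x_1 = 0, x_2 = 1/2 ↦ 0  <
x_1 = 0, x_2 = 1 ↦ 0  <
x_1 = 1/2, x_2 = 0 ↦ 0  <
x_1 = 1/2, x_2 = 1/2 ↦ 1/2  <
x_1 = 1/2, x_2 = 1 ↦ 1/2  <
x_1 = 1, x_2 = 0 ↦ 0  <
x_1 = 1, x_2 = 1/2 ↦ 1/2  <
x_1 = 1, x_2 = 1 ↦ 1  ≥
So 1 of the 9 assignments meets the threshold.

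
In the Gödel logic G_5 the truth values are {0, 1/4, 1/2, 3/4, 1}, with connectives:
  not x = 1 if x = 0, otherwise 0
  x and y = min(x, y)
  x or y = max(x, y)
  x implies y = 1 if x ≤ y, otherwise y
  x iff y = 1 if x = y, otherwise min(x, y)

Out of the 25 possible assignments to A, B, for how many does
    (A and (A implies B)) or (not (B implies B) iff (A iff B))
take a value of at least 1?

value 1: 9 assignments (counts)
value 3/4: 3 assignments
value 1/2: 5 assignments
value 1/4: 7 assignments
value 0: 1 assignment
So 9 of the 25 assignments meet the threshold.

9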